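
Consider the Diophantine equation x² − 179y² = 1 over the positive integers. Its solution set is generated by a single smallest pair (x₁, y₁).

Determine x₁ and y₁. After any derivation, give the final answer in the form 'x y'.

4190210 313191

[13; 2,1,1,1,3,…,1,2,26] for √179; ℓ=14 ⇒ convergent index 13
i=0: a=13 ⇒ p=13, q=1
i=1: a=2 ⇒ p=27, q=2
i=2: a=1 ⇒ p=40, q=3
i=3: a=1 ⇒ p=67, q=5
…
i=5: a=3 ⇒ p=388, q=29
i=6: a=5 ⇒ p=2047, q=153
i=7: a=13 ⇒ p=26999, q=2018
…
i=9: a=3 ⇒ p=438125, q=32747
i=10: a=1 ⇒ p=575167, q=42990
i=11: a=1 ⇒ p=1013292, q=75737
i=12: a=1 ⇒ p=1588459, q=118727
i=13: a=2 ⇒ p=4190210, q=313191
→ (4190210, 313191).  Check: 4190210²=17557859844100, 179·313191²=17557859844099, difference 1.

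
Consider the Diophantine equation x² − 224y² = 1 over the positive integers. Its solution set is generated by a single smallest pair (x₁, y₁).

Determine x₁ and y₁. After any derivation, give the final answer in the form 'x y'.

d=224: √d = [14; 1,28] (ℓ=2, even), read p_1/q_1
k=0  a_k=14  p_k/q_k = 14/1
k=1  a_k=1  p_k/q_k = 15/1
→ (15, 1).  Check: 15²=225, 224·1²=224, difference 1.

15 1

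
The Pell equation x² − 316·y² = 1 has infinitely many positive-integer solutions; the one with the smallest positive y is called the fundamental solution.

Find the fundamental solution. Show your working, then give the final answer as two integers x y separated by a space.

√316 → a₀=17, period (1,3,2,8,2,3,1,34); ℓ=8 even so k=7
step 0: (17, 1)  from 17·(1,0) + (0,1)
…
step 3: (160, 9)  from 2·(71,4) + (18,1)
…
step 5: (2862, 161)  from 2·(1351,76) + (160,9)
step 6: (9937, 559)  from 3·(2862,161) + (1351,76)
step 7: (12799, 720)  from 1·(9937,559) + (2862,161)
→ (12799, 720).  Check: 12799²=163814401, 316·720²=163814400, difference 1.

12799 720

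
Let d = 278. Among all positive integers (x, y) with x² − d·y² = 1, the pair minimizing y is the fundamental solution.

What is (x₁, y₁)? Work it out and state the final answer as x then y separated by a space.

2501 150

√278 = [16; 1,2,16,2,1,32, …], period ℓ=6 (even) → k=5
a_0=16:  p_0=16·1+0=16,  q_0=16·0+1=1
a_1=1:  p_1=1·16+1=17,  q_1=1·1+0=1
a_2=2:  p_2=2·17+16=50,  q_2=2·1+1=3
…
a_4=2:  p_4=2·817+50=1684,  q_4=2·49+3=101
a_5=1:  p_5=1·1684+817=2501,  q_5=1·101+49=150
→ (2501, 150).  Check: 2501²=6255001, 278·150²=6255000, difference 1.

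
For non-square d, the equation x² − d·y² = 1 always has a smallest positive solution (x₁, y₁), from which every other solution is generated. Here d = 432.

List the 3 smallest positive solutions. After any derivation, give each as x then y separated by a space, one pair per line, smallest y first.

1351 65
3650401 175630
9863382151 474552195

[20; 1,3,1,1,1,3,1,40] for √432; ℓ=8 ⇒ convergent index 7
a_0=20:  p_0=20·1+0=20,  q_0=20·0+1=1
…
a_2=3:  p_2=3·21+20=83,  q_2=3·1+1=4
…
a_5=1:  p_5=1·187+104=291,  q_5=1·9+5=14
a_6=3:  p_6=3·291+187=1060,  q_6=3·14+9=51
a_7=1:  p_7=1·1060+291=1351,  q_7=1·51+14=65
(x₁, y₁) = (1351, 65);  1351² − 432·65² = 1 ✓
(1351+65√432)^2 = 3650401 + 175630√432
(1351+65√432)^3 = 9863382151 + 474552195√432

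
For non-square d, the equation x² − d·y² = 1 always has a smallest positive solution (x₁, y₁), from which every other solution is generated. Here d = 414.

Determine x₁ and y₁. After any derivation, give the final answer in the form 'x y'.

d=414: √d = [20; 2,1,7,2,7,1,2,40] (ℓ=8, even), read p_7/q_7
a_0=20:  p_0=20·1+0=20,  q_0=20·0+1=1
…
a_2=1:  p_2=1·41+20=61,  q_2=1·2+1=3
a_3=7:  p_3=7·61+41=468,  q_3=7·3+2=23
…
a_6=1:  p_6=1·7447+997=8444,  q_6=1·366+49=415
a_7=2:  p_7=2·8444+7447=24335,  q_7=2·415+366=1196
(x₁, y₁) = (24335, 1196);  24335² − 414·1196² = 1 ✓

24335 1196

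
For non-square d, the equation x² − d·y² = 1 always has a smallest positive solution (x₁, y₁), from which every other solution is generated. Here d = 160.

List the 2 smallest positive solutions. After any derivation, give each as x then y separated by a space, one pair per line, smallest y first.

[12; 1,1,1,5,1,1,1,24] for √160; ℓ=8 ⇒ convergent index 7
k=0  a_k=12  p_k/q_k = 12/1
…
k=2  a_k=1  p_k/q_k = 25/2
k=3  a_k=1  p_k/q_k = 38/3
k=4  a_k=5  p_k/q_k = 215/17
k=5  a_k=1  p_k/q_k = 253/20
k=6  a_k=1  p_k/q_k = 468/37
k=7  a_k=1  p_k/q_k = 721/57
fundamental: x₁=721, y₁=57  (since 519841 − 160·3249 = 1)
(x_2, y_2) = (721·721 + 160·57·57, 721·57 + 57·721) = (1039681, 82194)

721 57
1039681 82194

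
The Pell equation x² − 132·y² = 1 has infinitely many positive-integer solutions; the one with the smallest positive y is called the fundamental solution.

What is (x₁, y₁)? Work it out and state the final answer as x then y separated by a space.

23 2

√132 → a₀=11, period (2,22); ℓ=2 even so k=1
a_0=11:  p_0=11·1+0=11,  q_0=11·0+1=1
a_1=2:  p_1=2·11+1=23,  q_1=2·1+0=2
→ (23, 2).  Check: 23²=529, 132·2²=528, difference 1.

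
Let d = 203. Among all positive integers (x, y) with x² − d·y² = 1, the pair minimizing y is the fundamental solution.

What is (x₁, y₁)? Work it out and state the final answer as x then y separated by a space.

√203 = [14; 4,28, …], period ℓ=2 (even) → k=1
k=0  a_k=14  p_k/q_k = 14/1
k=1  a_k=4  p_k/q_k = 57/4
→ (57, 4).  Check: 57²=3249, 203·4²=3248, difference 1.

57 4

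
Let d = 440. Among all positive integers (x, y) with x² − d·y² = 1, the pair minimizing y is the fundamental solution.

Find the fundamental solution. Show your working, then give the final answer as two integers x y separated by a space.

d=440: √d = [20; 1,40] (ℓ=2, even), read p_1/q_1
k=0  a_k=20  p_k/q_k = 20/1
k=1  a_k=1  p_k/q_k = 21/1
fundamental: x₁=21, y₁=1  (since 441 − 440·1 = 1)

21 1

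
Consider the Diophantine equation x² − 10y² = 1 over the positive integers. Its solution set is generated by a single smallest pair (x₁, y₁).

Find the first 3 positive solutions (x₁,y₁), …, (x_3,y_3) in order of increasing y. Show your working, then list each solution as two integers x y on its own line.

19 6
721 228
27379 8658

√10 → a₀=3, period (6); ℓ=1 odd so k=1
a_0=3:  p_0=3·1+0=3,  q_0=3·0+1=1
a_1=6:  p_1=6·3+1=19,  q_1=6·1+0=6
→ (19, 6).  Check: 19²=361, 10·6²=360, difference 1.
(19+6√10)^2 = 721 + 228√10
(19+6√10)^3 = 27379 + 8658√10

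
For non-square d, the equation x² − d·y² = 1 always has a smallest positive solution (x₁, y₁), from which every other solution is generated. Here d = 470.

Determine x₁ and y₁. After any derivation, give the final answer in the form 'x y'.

1691 78

√470 → a₀=21, period (1,2,8,2,1,42); ℓ=6 even so k=5
step 0: (21, 1)  from 21·(1,0) + (0,1)
step 1: (22, 1)  from 1·(21,1) + (1,0)
step 2: (65, 3)  from 2·(22,1) + (21,1)
step 3: (542, 25)  from 8·(65,3) + (22,1)
step 4: (1149, 53)  from 2·(542,25) + (65,3)
step 5: (1691, 78)  from 1·(1149,53) + (542,25)
(x₁, y₁) = (1691, 78);  1691² − 470·78² = 1 ✓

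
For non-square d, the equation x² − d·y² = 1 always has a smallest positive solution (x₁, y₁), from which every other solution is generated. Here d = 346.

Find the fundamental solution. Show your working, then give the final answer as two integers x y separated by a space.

17299 930

[18; 1,1,1,1,36] for √346; ℓ=5 ⇒ convergent index 9
a_0=18:  p_0=18·1+0=18,  q_0=18·0+1=1
…
a_2=1:  p_2=1·19+18=37,  q_2=1·1+1=2
a_3=1:  p_3=1·37+19=56,  q_3=1·2+1=3
a_4=1:  p_4=1·56+37=93,  q_4=1·3+2=5
a_5=36:  p_5=36·93+56=3404,  q_5=36·5+3=183
a_6=1:  p_6=1·3404+93=3497,  q_6=1·183+5=188
…
a_8=1:  p_8=1·6901+3497=10398,  q_8=1·371+188=559
a_9=1:  p_9=1·10398+6901=17299,  q_9=1·559+371=930
→ (17299, 930).  Check: 17299²=299255401, 346·930²=299255400, difference 1.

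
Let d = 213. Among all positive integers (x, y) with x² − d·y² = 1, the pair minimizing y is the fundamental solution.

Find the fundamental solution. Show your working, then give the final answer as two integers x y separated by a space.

[14; 1,1,2,6,1,8,1,6,2,1,1,28] for √213; ℓ=12 ⇒ convergent index 11
i=0: a=14 ⇒ p=14, q=1
i=1: a=1 ⇒ p=15, q=1
…
i=4: a=6 ⇒ p=467, q=32
i=5: a=1 ⇒ p=540, q=37
i=6: a=8 ⇒ p=4787, q=328
i=7: a=1 ⇒ p=5327, q=365
i=8: a=6 ⇒ p=36749, q=2518
…
i=10: a=1 ⇒ p=115574, q=7919
i=11: a=1 ⇒ p=194399, q=13320
(x₁, y₁) = (194399, 13320);  194399² − 213·13320² = 1 ✓

194399 13320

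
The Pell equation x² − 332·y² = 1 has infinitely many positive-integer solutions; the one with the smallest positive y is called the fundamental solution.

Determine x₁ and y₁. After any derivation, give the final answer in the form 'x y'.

13447 738

d=332: √d = [18; 4,1,1,8,1,1,4,36] (ℓ=8, even), read p_7/q_7
step 0: (18, 1)  from 18·(1,0) + (0,1)
step 1: (73, 4)  from 4·(18,1) + (1,0)
step 2: (91, 5)  from 1·(73,4) + (18,1)
step 3: (164, 9)  from 1·(91,5) + (73,4)
step 4: (1403, 77)  from 8·(164,9) + (91,5)
step 5: (1567, 86)  from 1·(1403,77) + (164,9)
step 6: (2970, 163)  from 1·(1567,86) + (1403,77)
step 7: (13447, 738)  from 4·(2970,163) + (1567,86)
(x₁, y₁) = (13447, 738);  13447² − 332·738² = 1 ✓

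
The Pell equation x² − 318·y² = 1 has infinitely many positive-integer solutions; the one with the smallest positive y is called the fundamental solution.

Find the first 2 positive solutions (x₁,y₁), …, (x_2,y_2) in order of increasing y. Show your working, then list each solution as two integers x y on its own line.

√318 = [17; 1,4,1,34, …], period ℓ=4 (even) → k=3
a_0=17:  p_0=17·1+0=17,  q_0=17·0+1=1
a_1=1:  p_1=1·17+1=18,  q_1=1·1+0=1
a_2=4:  p_2=4·18+17=89,  q_2=4·1+1=5
a_3=1:  p_3=1·89+18=107,  q_3=1·5+1=6
fundamental: x₁=107, y₁=6  (since 11449 − 318·36 = 1)
(x_2, y_2) = (107·107 + 318·6·6, 107·6 + 6·107) = (22897, 1284)

107 6
22897 1284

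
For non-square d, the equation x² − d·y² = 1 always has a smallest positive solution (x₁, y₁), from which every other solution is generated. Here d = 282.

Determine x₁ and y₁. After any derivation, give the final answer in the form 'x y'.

2351 140

√282 = [16; 1,3,1,4,1,3,1,32, …], period ℓ=8 (even) → k=7
step 0: (16, 1)  from 16·(1,0) + (0,1)
…
step 3: (84, 5)  from 1·(67,4) + (17,1)
…
step 6: (1864, 111)  from 3·(487,29) + (403,24)
step 7: (2351, 140)  from 1·(1864,111) + (487,29)
(x₁, y₁) = (2351, 140);  2351² − 282·140² = 1 ✓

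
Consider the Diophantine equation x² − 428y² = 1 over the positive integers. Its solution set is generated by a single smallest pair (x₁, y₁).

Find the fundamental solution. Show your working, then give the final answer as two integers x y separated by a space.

[20; 1,2,4,1,5,10,5,1,4,2,1,40] for √428; ℓ=12 ⇒ convergent index 11
i=0: a=20 ⇒ p=20, q=1
i=1: a=1 ⇒ p=21, q=1
i=2: a=2 ⇒ p=62, q=3
i=3: a=4 ⇒ p=269, q=13
i=4: a=1 ⇒ p=331, q=16
i=5: a=5 ⇒ p=1924, q=93
i=6: a=10 ⇒ p=19571, q=946
i=7: a=5 ⇒ p=99779, q=4823
i=8: a=1 ⇒ p=119350, q=5769
i=9: a=4 ⇒ p=577179, q=27899
i=10: a=2 ⇒ p=1273708, q=61567
i=11: a=1 ⇒ p=1850887, q=89466
→ (1850887, 89466).  Check: 1850887²=3425782686769, 428·89466²=3425782686768, difference 1.

1850887 89466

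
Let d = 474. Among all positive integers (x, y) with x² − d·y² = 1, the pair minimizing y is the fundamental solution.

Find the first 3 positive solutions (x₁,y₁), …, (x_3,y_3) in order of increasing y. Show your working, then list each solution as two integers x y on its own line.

193549 8890
74922430801 3441301220
29002323118011949 1332120819650670

√474 = [21; 1,3,2,1,1,…,3,1,42, …], period ℓ=14 (even) → k=13
i=0: a=21 ⇒ p=21, q=1
…
i=2: a=3 ⇒ p=87, q=4
…
i=5: a=1 ⇒ p=479, q=22
…
i=7: a=6 ⇒ p=5051, q=232
…
i=12: a=3 ⇒ p=149331, q=6859
i=13: a=1 ⇒ p=193549, q=8890
→ (193549, 8890).  Check: 193549²=37461215401, 474·8890²=37461215400, difference 1.
(x_2, y_2) = (193549·193549 + 474·8890·8890, 193549·8890 + 8890·193549) = (74922430801, 3441301220)
(x_3, y_3) = (193549·74922430801 + 474·8890·3441301220, 193549·3441301220 + 8890·74922430801) = (29002323118011949, 1332120819650670)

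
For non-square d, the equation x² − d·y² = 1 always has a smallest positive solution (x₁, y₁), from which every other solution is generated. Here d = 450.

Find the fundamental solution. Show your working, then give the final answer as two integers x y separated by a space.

[21; 4,1,2,4,2,1,4,42] for √450; ℓ=8 ⇒ convergent index 7
k=0  a_k=21  p_k/q_k = 21/1
k=1  a_k=4  p_k/q_k = 85/4
…
k=3  a_k=2  p_k/q_k = 297/14
k=4  a_k=4  p_k/q_k = 1294/61
k=5  a_k=2  p_k/q_k = 2885/136
k=6  a_k=1  p_k/q_k = 4179/197
k=7  a_k=4  p_k/q_k = 19601/924
fundamental: x₁=19601, y₁=924  (since 384199201 − 450·853776 = 1)

19601 924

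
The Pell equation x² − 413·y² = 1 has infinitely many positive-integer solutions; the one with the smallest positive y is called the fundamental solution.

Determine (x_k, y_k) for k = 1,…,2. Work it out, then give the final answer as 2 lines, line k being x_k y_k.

113399 5580
25718666401 1265532840

√413 = [20; 3,9,1,4,1,9,3,40, …], period ℓ=8 (even) → k=7
k=0  a_k=20  p_k/q_k = 20/1
k=1  a_k=3  p_k/q_k = 61/3
…
k=6  a_k=9  p_k/q_k = 36560/1799
k=7  a_k=3  p_k/q_k = 113399/5580
fundamental: x₁=113399, y₁=5580  (since 12859333201 − 413·31136400 = 1)
n=2: (113399,5580)∘(113399,5580) = (113399·113399+413·5580·5580, 113399·5580+5580·113399) = (25718666401,1265532840)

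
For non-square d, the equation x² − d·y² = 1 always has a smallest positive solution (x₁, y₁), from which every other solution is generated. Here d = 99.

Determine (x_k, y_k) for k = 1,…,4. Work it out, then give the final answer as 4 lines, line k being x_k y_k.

10 1
199 20
3970 399
79201 7960

[9; 1,18] for √99; ℓ=2 ⇒ convergent index 1
step 0: (9, 1)  from 9·(1,0) + (0,1)
step 1: (10, 1)  from 1·(9,1) + (1,0)
(x₁, y₁) = (10, 1);  10² − 99·1² = 1 ✓
(10+1√99)^2 = 199 + 20√99
(10+1√99)^3 = 3970 + 399√99
(10+1√99)^4 = 79201 + 7960√99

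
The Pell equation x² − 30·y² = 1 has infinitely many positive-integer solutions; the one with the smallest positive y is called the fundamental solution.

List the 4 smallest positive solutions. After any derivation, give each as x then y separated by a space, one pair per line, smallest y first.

11 2
241 44
5291 966
116161 21208

√30 → a₀=5, period (2,10); ℓ=2 even so k=1
a_0=5:  p_0=5·1+0=5,  q_0=5·0+1=1
a_1=2:  p_1=2·5+1=11,  q_1=2·1+0=2
fundamental: x₁=11, y₁=2  (since 121 − 30·4 = 1)
n=2: (11,2)∘(11,2) = (11·11+30·2·2, 11·2+2·11) = (241,44)
n=3: (241,44)∘(11,2) = (11·241+30·2·44, 11·44+2·241) = (5291,966)
n=4: (5291,966)∘(11,2) = (11·5291+30·2·966, 11·966+2·5291) = (116161,21208)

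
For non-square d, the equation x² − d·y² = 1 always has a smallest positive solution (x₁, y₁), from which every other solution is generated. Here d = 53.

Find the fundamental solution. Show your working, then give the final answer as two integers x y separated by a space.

[7; 3,1,1,3,14] for √53; ℓ=5 ⇒ convergent index 9
i=0: a=7 ⇒ p=7, q=1
i=1: a=3 ⇒ p=22, q=3
i=2: a=1 ⇒ p=29, q=4
i=3: a=1 ⇒ p=51, q=7
i=4: a=3 ⇒ p=182, q=25
…
i=6: a=3 ⇒ p=7979, q=1096
i=7: a=1 ⇒ p=10578, q=1453
i=8: a=1 ⇒ p=18557, q=2549
i=9: a=3 ⇒ p=66249, q=9100
→ (66249, 9100).  Check: 66249²=4388930001, 53·9100²=4388930000, difference 1.

66249 9100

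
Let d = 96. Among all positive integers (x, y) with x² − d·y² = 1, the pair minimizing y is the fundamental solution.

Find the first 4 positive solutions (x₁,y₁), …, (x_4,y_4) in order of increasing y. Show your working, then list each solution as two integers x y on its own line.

49 5
4801 490
470449 48015
46099201 4704980

√96 → a₀=9, period (1,3,1,18); ℓ=4 even so k=3
i=0: a=9 ⇒ p=9, q=1
…
i=2: a=3 ⇒ p=39, q=4
i=3: a=1 ⇒ p=49, q=5
fundamental: x₁=49, y₁=5  (since 2401 − 96·25 = 1)
(x_2, y_2) = (49·49 + 96·5·5, 49·5 + 5·49) = (4801, 490)
(x_3, y_3) = (49·4801 + 96·5·490, 49·490 + 5·4801) = (470449, 48015)
(x_4, y_4) = (49·470449 + 96·5·48015, 49·48015 + 5·470449) = (46099201, 4704980)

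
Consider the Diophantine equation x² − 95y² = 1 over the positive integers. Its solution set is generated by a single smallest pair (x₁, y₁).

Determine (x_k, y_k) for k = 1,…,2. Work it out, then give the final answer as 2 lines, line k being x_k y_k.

d=95: √d = [9; 1,2,1,18] (ℓ=4, even), read p_3/q_3
k=0  a_k=9  p_k/q_k = 9/1
k=1  a_k=1  p_k/q_k = 10/1
k=2  a_k=2  p_k/q_k = 29/3
k=3  a_k=1  p_k/q_k = 39/4
fundamental: x₁=39, y₁=4  (since 1521 − 95·16 = 1)
n=2: (39,4)∘(39,4) = (39·39+95·4·4, 39·4+4·39) = (3041,312)

39 4
3041 312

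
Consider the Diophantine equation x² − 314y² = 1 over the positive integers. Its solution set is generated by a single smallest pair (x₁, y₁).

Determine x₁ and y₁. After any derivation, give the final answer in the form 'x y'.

√314 = [17; 1,2,1,1,2,1,34, …], period ℓ=7 (odd) → k=13
i=0: a=17 ⇒ p=17, q=1
…
i=2: a=2 ⇒ p=53, q=3
…
i=5: a=2 ⇒ p=319, q=18
…
i=7: a=34 ⇒ p=15381, q=868
i=8: a=1 ⇒ p=15824, q=893
…
i=10: a=1 ⇒ p=62853, q=3547
…
i=12: a=2 ⇒ p=282617, q=15949
i=13: a=1 ⇒ p=392499, q=22150
(x₁, y₁) = (392499, 22150);  392499² − 314·22150² = 1 ✓

392499 22150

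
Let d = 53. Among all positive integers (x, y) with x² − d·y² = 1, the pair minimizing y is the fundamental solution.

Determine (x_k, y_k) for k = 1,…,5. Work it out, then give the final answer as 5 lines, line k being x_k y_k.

d=53: √d = [7; 3,1,1,3,14] (ℓ=5, odd), read p_9/q_9
i=0: a=7 ⇒ p=7, q=1
i=1: a=3 ⇒ p=22, q=3
i=2: a=1 ⇒ p=29, q=4
i=3: a=1 ⇒ p=51, q=7
…
i=5: a=14 ⇒ p=2599, q=357
…
i=8: a=1 ⇒ p=18557, q=2549
i=9: a=3 ⇒ p=66249, q=9100
fundamental: x₁=66249, y₁=9100  (since 4388930001 − 53·82810000 = 1)
k=2:  x_2 = 66249·66249+53·9100·9100 = 8777860001,  y_2 = 66249·9100+9100·66249 = 1205731800
k=3:  x_3 = 66249·8777860001+53·9100·1205731800 = 1163048894346249,  y_3 = 66249·1205731800+9100·8777860001 = 159757052027300
k=4:  x_4 = 66249·1163048894346249+53·9100·159757052027300 = 154101652394311440001,  y_4 = 66249·159757052027300+9100·1163048894346249 = 21167489878307463600
k=5:  x_5 = 66249·154101652394311440001+53·9100·21167489878307463600 = 20418160737778428282906249,  y_5 = 66249·21167489878307463600+9100·154101652394311440001 = 2804650073736225260045500

66249 9100
8777860001 1205731800
1163048894346249 159757052027300
154101652394311440001 21167489878307463600
20418160737778428282906249 2804650073736225260045500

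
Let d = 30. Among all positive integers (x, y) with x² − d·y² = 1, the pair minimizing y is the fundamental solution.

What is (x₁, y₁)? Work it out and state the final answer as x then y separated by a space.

11 2

[5; 2,10] for √30; ℓ=2 ⇒ convergent index 1
k=0  a_k=5  p_k/q_k = 5/1
k=1  a_k=2  p_k/q_k = 11/2
(x₁, y₁) = (11, 2);  11² − 30·2² = 1 ✓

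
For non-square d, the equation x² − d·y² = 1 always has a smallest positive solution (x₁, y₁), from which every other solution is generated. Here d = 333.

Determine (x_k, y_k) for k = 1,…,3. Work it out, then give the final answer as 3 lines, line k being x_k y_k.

d=333: √d = [18; 4,36] (ℓ=2, even), read p_1/q_1
step 0: (18, 1)  from 18·(1,0) + (0,1)
step 1: (73, 4)  from 4·(18,1) + (1,0)
fundamental: x₁=73, y₁=4  (since 5329 − 333·16 = 1)
(73+4√333)^2 = 10657 + 584√333
(73+4√333)^3 = 1555849 + 85260√333

73 4
10657 584
1555849 85260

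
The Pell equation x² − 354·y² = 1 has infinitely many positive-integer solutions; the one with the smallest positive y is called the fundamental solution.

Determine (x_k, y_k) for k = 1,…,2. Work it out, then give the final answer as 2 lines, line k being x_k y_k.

[18; 1,4,2,2,18,2,2,4,1,36] for √354; ℓ=10 ⇒ convergent index 9
k=0  a_k=18  p_k/q_k = 18/1
…
k=2  a_k=4  p_k/q_k = 94/5
…
k=7  a_k=2  p_k/q_k = 47771/2539
k=8  a_k=4  p_k/q_k = 210294/11177
k=9  a_k=1  p_k/q_k = 258065/13716
(x₁, y₁) = (258065, 13716);  258065² − 354·13716² = 1 ✓
n=2: (258065,13716)∘(258065,13716) = (258065·258065+354·13716·13716, 258065·13716+13716·258065) = (133195088449,7079239080)

258065 13716
133195088449 7079239080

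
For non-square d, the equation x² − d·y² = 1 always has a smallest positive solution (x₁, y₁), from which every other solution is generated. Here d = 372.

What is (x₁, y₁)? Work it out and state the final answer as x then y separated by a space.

12151 630

d=372: √d = [19; 3,2,12,2,3,38] (ℓ=6, even), read p_5/q_5
k=0  a_k=19  p_k/q_k = 19/1
k=1  a_k=3  p_k/q_k = 58/3
k=2  a_k=2  p_k/q_k = 135/7
k=3  a_k=12  p_k/q_k = 1678/87
k=4  a_k=2  p_k/q_k = 3491/181
k=5  a_k=3  p_k/q_k = 12151/630
→ (12151, 630).  Check: 12151²=147646801, 372·630²=147646800, difference 1.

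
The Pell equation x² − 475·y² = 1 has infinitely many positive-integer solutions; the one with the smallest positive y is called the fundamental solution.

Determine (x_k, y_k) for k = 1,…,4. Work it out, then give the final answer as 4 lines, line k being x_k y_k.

√475 → a₀=21, period (1,3,1,6,2,6,1,3,1,42); ℓ=10 even so k=9
k=0  a_k=21  p_k/q_k = 21/1
k=1  a_k=1  p_k/q_k = 22/1
k=2  a_k=3  p_k/q_k = 87/4
k=3  a_k=1  p_k/q_k = 109/5
…
k=6  a_k=6  p_k/q_k = 10287/472
k=7  a_k=1  p_k/q_k = 11878/545
k=8  a_k=3  p_k/q_k = 45921/2107
k=9  a_k=1  p_k/q_k = 57799/2652
→ (57799, 2652).  Check: 57799²=3340724401, 475·2652²=3340724400, difference 1.
n=2: (57799,2652)∘(57799,2652) = (57799·57799+475·2652·2652, 57799·2652+2652·57799) = (6681448801,306565896)
n=3: (6681448801,306565896)∘(57799,2652) = (57799·6681448801+475·2652·306565896, 57799·306565896+2652·6681448801) = (772362118440199,35438404443156)
n=4: (772362118440199,35438404443156)∘(57799,2652) = (57799·772362118440199+475·2652·35438404443156, 57799·35438404443156+2652·772362118440199) = (89283516160768675201,4096608676513381392)

57799 2652
6681448801 306565896
772362118440199 35438404443156
89283516160768675201 4096608676513381392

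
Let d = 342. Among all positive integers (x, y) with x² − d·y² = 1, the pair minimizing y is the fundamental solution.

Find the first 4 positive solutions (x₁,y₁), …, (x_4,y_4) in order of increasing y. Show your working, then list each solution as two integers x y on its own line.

37 2
2737 148
202501 10950
14982337 810152

√342 = [18; 2,36, …], period ℓ=2 (even) → k=1
k=0  a_k=18  p_k/q_k = 18/1
k=1  a_k=2  p_k/q_k = 37/2
fundamental: x₁=37, y₁=2  (since 1369 − 342·4 = 1)
k=2:  x_2 = 37·37+342·2·2 = 2737,  y_2 = 37·2+2·37 = 148
k=3:  x_3 = 37·2737+342·2·148 = 202501,  y_3 = 37·148+2·2737 = 10950
k=4:  x_4 = 37·202501+342·2·10950 = 14982337,  y_4 = 37·10950+2·202501 = 810152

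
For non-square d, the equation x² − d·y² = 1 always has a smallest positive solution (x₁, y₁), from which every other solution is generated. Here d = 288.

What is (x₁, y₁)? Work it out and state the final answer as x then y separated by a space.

d=288: √d = [16; 1,32] (ℓ=2, even), read p_1/q_1
k=0  a_k=16  p_k/q_k = 16/1
k=1  a_k=1  p_k/q_k = 17/1
fundamental: x₁=17, y₁=1  (since 289 − 288·1 = 1)

17 1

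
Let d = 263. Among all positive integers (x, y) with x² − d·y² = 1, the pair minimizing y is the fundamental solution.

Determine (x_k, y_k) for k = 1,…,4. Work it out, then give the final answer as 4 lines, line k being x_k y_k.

d=263: √d = [16; 4,1,1,1,1,15,1,1,1,1,4,32] (ℓ=12, even), read p_11/q_11
k=0  a_k=16  p_k/q_k = 16/1
…
k=8  a_k=1  p_k/q_k = 12017/741
…
k=10  a_k=1  p_k/q_k = 30229/1864
k=11  a_k=4  p_k/q_k = 139128/8579
(x₁, y₁) = (139128, 8579);  139128² − 263·8579² = 1 ✓
(x_2, y_2) = (139128·139128 + 263·8579·8579, 139128·8579 + 8579·139128) = (38713200767, 2387158224)
(x_3, y_3) = (139128·38713200767 + 263·8579·2387158224, 139128·2387158224 + 8579·38713200767) = (10772180392483224, 664241098768765)
(x_4, y_4) = (139128·10772180392483224 + 263·8579·664241098768765, 139128·664241098768765 + 8579·10772180392483224) = (2997423827252098776577, 184829071176614315616)

139128 8579
38713200767 2387158224
10772180392483224 664241098768765
2997423827252098776577 184829071176614315616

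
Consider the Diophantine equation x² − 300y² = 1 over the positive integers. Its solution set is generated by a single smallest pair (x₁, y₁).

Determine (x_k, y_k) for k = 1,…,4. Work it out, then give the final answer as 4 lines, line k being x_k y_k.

[17; 3,8,3,34] for √300; ℓ=4 ⇒ convergent index 3
a_0=17:  p_0=17·1+0=17,  q_0=17·0+1=1
a_1=3:  p_1=3·17+1=52,  q_1=3·1+0=3
a_2=8:  p_2=8·52+17=433,  q_2=8·3+1=25
a_3=3:  p_3=3·433+52=1351,  q_3=3·25+3=78
→ (1351, 78).  Check: 1351²=1825201, 300·78²=1825200, difference 1.
(1351+78√300)^2 = 3650401 + 210756√300
(1351+78√300)^3 = 9863382151 + 569462634√300
(1351+78√300)^4 = 26650854921601 + 1538687826312√300

1351 78
3650401 210756
9863382151 569462634
26650854921601 1538687826312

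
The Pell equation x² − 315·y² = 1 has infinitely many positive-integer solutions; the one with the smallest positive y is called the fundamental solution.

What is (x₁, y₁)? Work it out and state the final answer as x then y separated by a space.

71 4

d=315: √d = [17; 1,2,1,34] (ℓ=4, even), read p_3/q_3
i=0: a=17 ⇒ p=17, q=1
i=1: a=1 ⇒ p=18, q=1
i=2: a=2 ⇒ p=53, q=3
i=3: a=1 ⇒ p=71, q=4
(x₁, y₁) = (71, 4);  71² − 315·4² = 1 ✓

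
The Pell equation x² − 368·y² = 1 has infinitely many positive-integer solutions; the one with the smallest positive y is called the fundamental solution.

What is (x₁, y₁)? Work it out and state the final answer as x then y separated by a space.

d=368: √d = [19; 5,2,5,38] (ℓ=4, even), read p_3/q_3
k=0  a_k=19  p_k/q_k = 19/1
…
k=2  a_k=2  p_k/q_k = 211/11
k=3  a_k=5  p_k/q_k = 1151/60
→ (1151, 60).  Check: 1151²=1324801, 368·60²=1324800, difference 1.

1151 60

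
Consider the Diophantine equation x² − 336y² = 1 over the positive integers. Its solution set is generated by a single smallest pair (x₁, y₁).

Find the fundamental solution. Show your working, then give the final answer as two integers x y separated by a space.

d=336: √d = [18; 3,36] (ℓ=2, even), read p_1/q_1
a_0=18:  p_0=18·1+0=18,  q_0=18·0+1=1
a_1=3:  p_1=3·18+1=55,  q_1=3·1+0=3
fundamental: x₁=55, y₁=3  (since 3025 − 336·9 = 1)

55 3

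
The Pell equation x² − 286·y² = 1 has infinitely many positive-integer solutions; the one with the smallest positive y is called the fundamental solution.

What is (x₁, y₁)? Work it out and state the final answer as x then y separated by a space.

√286 = [16; 1,10,3,3,2,3,3,10,1,32, …], period ℓ=10 (even) → k=9
i=0: a=16 ⇒ p=16, q=1
…
i=3: a=3 ⇒ p=575, q=34
i=4: a=3 ⇒ p=1911, q=113
…
i=6: a=3 ⇒ p=15102, q=893
i=7: a=3 ⇒ p=49703, q=2939
i=8: a=10 ⇒ p=512132, q=30283
i=9: a=1 ⇒ p=561835, q=33222
(x₁, y₁) = (561835, 33222);  561835² − 286·33222² = 1 ✓

561835 33222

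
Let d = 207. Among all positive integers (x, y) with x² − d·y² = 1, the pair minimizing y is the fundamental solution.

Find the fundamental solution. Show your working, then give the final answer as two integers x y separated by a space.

1151 80

d=207: √d = [14; 2,1,1,2,1,1,2,28] (ℓ=8, even), read p_7/q_7
step 0: (14, 1)  from 14·(1,0) + (0,1)
…
step 3: (72, 5)  from 1·(43,3) + (29,2)
step 4: (187, 13)  from 2·(72,5) + (43,3)
…
step 6: (446, 31)  from 1·(259,18) + (187,13)
step 7: (1151, 80)  from 2·(446,31) + (259,18)
(x₁, y₁) = (1151, 80);  1151² − 207·80² = 1 ✓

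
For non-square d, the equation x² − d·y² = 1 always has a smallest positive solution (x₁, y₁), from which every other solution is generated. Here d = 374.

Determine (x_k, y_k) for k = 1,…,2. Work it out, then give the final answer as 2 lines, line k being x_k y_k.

3365 174
22646449 1171020

[19; 2,1,18,1,2,38] for √374; ℓ=6 ⇒ convergent index 5
step 0: (19, 1)  from 19·(1,0) + (0,1)
step 1: (39, 2)  from 2·(19,1) + (1,0)
…
step 4: (1141, 59)  from 1·(1083,56) + (58,3)
step 5: (3365, 174)  from 2·(1141,59) + (1083,56)
fundamental: x₁=3365, y₁=174  (since 11323225 − 374·30276 = 1)
k=2:  x_2 = 3365·3365+374·174·174 = 22646449,  y_2 = 3365·174+174·3365 = 1171020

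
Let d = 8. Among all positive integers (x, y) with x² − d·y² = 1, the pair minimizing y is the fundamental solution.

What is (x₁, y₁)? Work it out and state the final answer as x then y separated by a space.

3 1

d=8: √d = [2; 1,4] (ℓ=2, even), read p_1/q_1
k=0  a_k=2  p_k/q_k = 2/1
k=1  a_k=1  p_k/q_k = 3/1
→ (3, 1).  Check: 3²=9, 8·1²=8, difference 1.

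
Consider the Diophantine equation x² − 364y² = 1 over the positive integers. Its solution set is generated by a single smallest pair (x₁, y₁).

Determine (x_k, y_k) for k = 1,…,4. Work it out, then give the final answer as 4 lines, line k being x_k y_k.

4954951 259710
49103078824801 2573700648420
486606699052048124551 25505121203178395130
4822224700149240710505379201 252753251621617410554928840

√364 → a₀=19, period (12,1,2,3,1,8,1,3,2,1,12,38); ℓ=12 even so k=11
step 0: (19, 1)  from 19·(1,0) + (0,1)
…
step 2: (248, 13)  from 1·(229,12) + (19,1)
step 3: (725, 38)  from 2·(248,13) + (229,12)
…
step 5: (3148, 165)  from 1·(2423,127) + (725,38)
step 6: (27607, 1447)  from 8·(3148,165) + (2423,127)
…
step 8: (119872, 6283)  from 3·(30755,1612) + (27607,1447)
step 9: (270499, 14178)  from 2·(119872,6283) + (30755,1612)
step 10: (390371, 20461)  from 1·(270499,14178) + (119872,6283)
step 11: (4954951, 259710)  from 12·(390371,20461) + (270499,14178)
(x₁, y₁) = (4954951, 259710);  4954951² − 364·259710² = 1 ✓
n=2: (4954951,259710)∘(4954951,259710) = (4954951·4954951+364·259710·259710, 4954951·259710+259710·4954951) = (49103078824801,2573700648420)
n=3: (49103078824801,2573700648420)∘(4954951,259710) = (4954951·49103078824801+364·259710·2573700648420, 4954951·2573700648420+259710·49103078824801) = (486606699052048124551,25505121203178395130)
n=4: (486606699052048124551,25505121203178395130)∘(4954951,259710) = (4954951·486606699052048124551+364·259710·25505121203178395130, 4954951·25505121203178395130+259710·486606699052048124551) = (4822224700149240710505379201,252753251621617410554928840)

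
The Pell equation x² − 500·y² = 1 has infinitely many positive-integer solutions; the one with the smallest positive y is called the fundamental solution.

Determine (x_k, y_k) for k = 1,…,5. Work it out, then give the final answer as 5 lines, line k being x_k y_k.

930249 41602
1730726404001 77400437796
3220013013190122249 144003359718540806
5990827771012465337616001 267917962749548332043592
11145923086309929722690704506249 498460833859465169310720288010

[22; 2,1,3,2,1,…,1,2,44] for √500; ℓ=14 ⇒ convergent index 13
i=0: a=22 ⇒ p=22, q=1
…
i=2: a=1 ⇒ p=67, q=3
…
i=7: a=10 ⇒ p=14445, q=646
i=8: a=1 ⇒ p=15809, q=707
i=9: a=1 ⇒ p=30254, q=1353
…
i=12: a=1 ⇒ p=335522, q=15005
i=13: a=2 ⇒ p=930249, q=41602
→ (930249, 41602).  Check: 930249²=865363202001, 500·41602²=865363202000, difference 1.
n=2: (930249,41602)∘(930249,41602) = (930249·930249+500·41602·41602, 930249·41602+41602·930249) = (1730726404001,77400437796)
n=3: (1730726404001,77400437796)∘(930249,41602) = (930249·1730726404001+500·41602·77400437796, 930249·77400437796+41602·1730726404001) = (3220013013190122249,144003359718540806)
n=4: (3220013013190122249,144003359718540806)∘(930249,41602) = (930249·3220013013190122249+500·41602·144003359718540806, 930249·144003359718540806+41602·3220013013190122249) = (5990827771012465337616001,267917962749548332043592)
n=5: (5990827771012465337616001,267917962749548332043592)∘(930249,41602) = (930249·5990827771012465337616001+500·41602·267917962749548332043592, 930249·267917962749548332043592+41602·5990827771012465337616001) = (11145923086309929722690704506249,498460833859465169310720288010)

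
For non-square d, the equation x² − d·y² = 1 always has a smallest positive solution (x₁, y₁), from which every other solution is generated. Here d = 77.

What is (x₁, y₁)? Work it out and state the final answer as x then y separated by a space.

d=77: √d = [8; 1,3,2,3,1,16] (ℓ=6, even), read p_5/q_5
k=0  a_k=8  p_k/q_k = 8/1
k=1  a_k=1  p_k/q_k = 9/1
…
k=3  a_k=2  p_k/q_k = 79/9
k=4  a_k=3  p_k/q_k = 272/31
k=5  a_k=1  p_k/q_k = 351/40
fundamental: x₁=351, y₁=40  (since 123201 − 77·1600 = 1)

351 40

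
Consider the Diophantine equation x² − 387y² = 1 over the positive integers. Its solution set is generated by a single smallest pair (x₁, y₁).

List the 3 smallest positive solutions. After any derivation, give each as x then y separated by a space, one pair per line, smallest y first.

d=387: √d = [19; 1,2,19,2,1,38] (ℓ=6, even), read p_5/q_5
i=0: a=19 ⇒ p=19, q=1
i=1: a=1 ⇒ p=20, q=1
…
i=3: a=19 ⇒ p=1141, q=58
i=4: a=2 ⇒ p=2341, q=119
i=5: a=1 ⇒ p=3482, q=177
fundamental: x₁=3482, y₁=177  (since 12124324 − 387·31329 = 1)
(3482+177√387)^2 = 24248647 + 1232628√387
(3482+177√387)^3 = 168867574226 + 8584021215√387

3482 177
24248647 1232628
168867574226 8584021215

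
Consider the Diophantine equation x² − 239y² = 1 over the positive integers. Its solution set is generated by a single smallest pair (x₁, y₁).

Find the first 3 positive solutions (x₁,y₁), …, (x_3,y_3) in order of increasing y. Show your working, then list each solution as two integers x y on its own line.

√239 → a₀=15, period (2,5,1,2,4,15,4,2,1,5,2,30); ℓ=12 even so k=11
i=0: a=15 ⇒ p=15, q=1
i=1: a=2 ⇒ p=31, q=2
i=2: a=5 ⇒ p=170, q=11
i=3: a=1 ⇒ p=201, q=13
i=4: a=2 ⇒ p=572, q=37
…
i=7: a=4 ⇒ p=154117, q=9969
i=8: a=2 ⇒ p=346141, q=22390
i=9: a=1 ⇒ p=500258, q=32359
i=10: a=5 ⇒ p=2847431, q=184185
i=11: a=2 ⇒ p=6195120, q=400729
→ (6195120, 400729).  Check: 6195120²=38379511814400, 239·400729²=38379511814399, difference 1.
k=2:  x_2 = 6195120·6195120+239·400729·400729 = 76759023628799,  y_2 = 6195120·400729+400729·6195120 = 4965128484960
k=3:  x_3 = 6195120·76759023628799+239·400729·4965128484960 = 951062724926484326640,  y_3 = 6195120·4965128484960+400729·76759023628799 = 61519133559490389671

6195120 400729
76759023628799 4965128484960
951062724926484326640 61519133559490389671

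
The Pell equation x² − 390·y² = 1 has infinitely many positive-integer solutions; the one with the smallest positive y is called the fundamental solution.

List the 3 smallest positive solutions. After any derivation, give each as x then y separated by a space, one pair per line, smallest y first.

79 4
12481 632
1971919 99852

[19; 1,2,1,38] for √390; ℓ=4 ⇒ convergent index 3
k=0  a_k=19  p_k/q_k = 19/1
…
k=2  a_k=2  p_k/q_k = 59/3
k=3  a_k=1  p_k/q_k = 79/4
→ (79, 4).  Check: 79²=6241, 390·4²=6240, difference 1.
n=2: (79,4)∘(79,4) = (79·79+390·4·4, 79·4+4·79) = (12481,632)
n=3: (12481,632)∘(79,4) = (79·12481+390·4·632, 79·632+4·12481) = (1971919,99852)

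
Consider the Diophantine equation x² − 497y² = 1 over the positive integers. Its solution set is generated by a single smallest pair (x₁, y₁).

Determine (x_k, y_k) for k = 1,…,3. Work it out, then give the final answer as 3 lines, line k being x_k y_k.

1201887 53912
2889064721537 129592263888
6944658661946678751 311510514535059400

[22; 3,2,2,5,6,5,2,2,3,44] for √497; ℓ=10 ⇒ convergent index 9
i=0: a=22 ⇒ p=22, q=1
i=1: a=3 ⇒ p=67, q=3
…
i=4: a=5 ⇒ p=2051, q=92
…
i=7: a=2 ⇒ p=143637, q=6443
i=8: a=2 ⇒ p=352750, q=15823
i=9: a=3 ⇒ p=1201887, q=53912
fundamental: x₁=1201887, y₁=53912  (since 1444532360769 − 497·2906503744 = 1)
(1201887+53912√497)^2 = 2889064721537 + 129592263888√497
(1201887+53912√497)^3 = 6944658661946678751 + 311510514535059400√497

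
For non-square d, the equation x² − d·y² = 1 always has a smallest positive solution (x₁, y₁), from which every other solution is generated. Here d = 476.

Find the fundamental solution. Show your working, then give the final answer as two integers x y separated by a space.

28799 1320

√476 = [21; 1,4,2,10,2,4,1,42, …], period ℓ=8 (even) → k=7
k=0  a_k=21  p_k/q_k = 21/1
k=1  a_k=1  p_k/q_k = 22/1
k=2  a_k=4  p_k/q_k = 109/5
…
k=4  a_k=10  p_k/q_k = 2509/115
k=5  a_k=2  p_k/q_k = 5258/241
k=6  a_k=4  p_k/q_k = 23541/1079
k=7  a_k=1  p_k/q_k = 28799/1320
→ (28799, 1320).  Check: 28799²=829382401, 476·1320²=829382400, difference 1.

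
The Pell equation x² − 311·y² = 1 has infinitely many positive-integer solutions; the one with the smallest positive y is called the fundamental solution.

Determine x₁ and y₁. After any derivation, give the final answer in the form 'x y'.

16883880 957397

√311 → a₀=17, period (1,1,1,2,1,…,1,1,34); ℓ=16 even so k=15
a_0=17:  p_0=17·1+0=17,  q_0=17·0+1=1
a_1=1:  p_1=1·17+1=18,  q_1=1·1+0=1
a_2=1:  p_2=1·18+17=35,  q_2=1·1+1=2
…
a_5=1:  p_5=1·141+53=194,  q_5=1·8+3=11
a_6=6:  p_6=6·194+141=1305,  q_6=6·11+8=74
…
a_8=17:  p_8=17·4109+1305=71158,  q_8=17·233+74=4035
a_9=3:  p_9=3·71158+4109=217583,  q_9=3·4035+233=12338
a_10=6:  p_10=6·217583+71158=1376656,  q_10=6·12338+4035=78063
a_11=1:  p_11=1·1376656+217583=1594239,  q_11=1·78063+12338=90401
a_12=2:  p_12=2·1594239+1376656=4565134,  q_12=2·90401+78063=258865
…
a_14=1:  p_14=1·6159373+4565134=10724507,  q_14=1·349266+258865=608131
a_15=1:  p_15=1·10724507+6159373=16883880,  q_15=1·608131+349266=957397
(x₁, y₁) = (16883880, 957397);  16883880² − 311·957397² = 1 ✓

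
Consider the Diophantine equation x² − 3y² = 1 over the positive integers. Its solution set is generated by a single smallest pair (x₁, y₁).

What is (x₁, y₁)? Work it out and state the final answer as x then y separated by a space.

[1; 1,2] for √3; ℓ=2 ⇒ convergent index 1
i=0: a=1 ⇒ p=1, q=1
i=1: a=1 ⇒ p=2, q=1
→ (2, 1).  Check: 2²=4, 3·1²=3, difference 1.

2 1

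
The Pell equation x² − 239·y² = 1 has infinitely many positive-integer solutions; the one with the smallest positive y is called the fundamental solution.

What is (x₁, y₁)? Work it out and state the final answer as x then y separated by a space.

√239 = [15; 2,5,1,2,4,15,4,2,1,5,2,30, …], period ℓ=12 (even) → k=11
step 0: (15, 1)  from 15·(1,0) + (0,1)
…
step 8: (346141, 22390)  from 2·(154117,9969) + (37907,2452)
step 9: (500258, 32359)  from 1·(346141,22390) + (154117,9969)
step 10: (2847431, 184185)  from 5·(500258,32359) + (346141,22390)
step 11: (6195120, 400729)  from 2·(2847431,184185) + (500258,32359)
(x₁, y₁) = (6195120, 400729);  6195120² − 239·400729² = 1 ✓

6195120 400729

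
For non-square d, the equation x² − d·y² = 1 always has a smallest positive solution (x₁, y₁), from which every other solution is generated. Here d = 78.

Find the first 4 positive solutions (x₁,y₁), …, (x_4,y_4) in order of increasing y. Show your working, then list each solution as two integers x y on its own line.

53 6
5617 636
595349 67410
63101377 7144824

√78 → a₀=8, period (1,4,1,16); ℓ=4 even so k=3
step 0: (8, 1)  from 8·(1,0) + (0,1)
step 1: (9, 1)  from 1·(8,1) + (1,0)
step 2: (44, 5)  from 4·(9,1) + (8,1)
step 3: (53, 6)  from 1·(44,5) + (9,1)
(x₁, y₁) = (53, 6);  53² − 78·6² = 1 ✓
k=2:  x_2 = 53·53+78·6·6 = 5617,  y_2 = 53·6+6·53 = 636
k=3:  x_3 = 53·5617+78·6·636 = 595349,  y_3 = 53·636+6·5617 = 67410
k=4:  x_4 = 53·595349+78·6·67410 = 63101377,  y_4 = 53·67410+6·595349 = 7144824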